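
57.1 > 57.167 False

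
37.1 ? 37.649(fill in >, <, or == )<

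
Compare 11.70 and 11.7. They are equal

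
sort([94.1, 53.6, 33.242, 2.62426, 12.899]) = [2.62426, 12.899, 33.242, 53.6, 94.1]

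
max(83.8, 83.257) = 83.8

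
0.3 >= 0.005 True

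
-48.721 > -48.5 False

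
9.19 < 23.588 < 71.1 True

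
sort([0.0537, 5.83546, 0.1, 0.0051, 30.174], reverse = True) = [30.174, 5.83546, 0.1, 0.0537, 0.0051]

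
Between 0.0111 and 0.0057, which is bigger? 0.0111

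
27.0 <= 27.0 True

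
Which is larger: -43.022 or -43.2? -43.022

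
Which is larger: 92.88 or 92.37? 92.88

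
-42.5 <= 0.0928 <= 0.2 True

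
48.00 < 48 False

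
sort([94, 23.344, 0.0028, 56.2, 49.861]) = [0.0028, 23.344, 49.861, 56.2, 94]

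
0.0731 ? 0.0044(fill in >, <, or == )>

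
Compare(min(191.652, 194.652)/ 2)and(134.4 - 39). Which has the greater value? (min(191.652, 194.652)/ 2)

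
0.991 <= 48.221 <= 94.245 True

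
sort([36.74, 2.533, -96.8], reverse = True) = [36.74, 2.533, -96.8]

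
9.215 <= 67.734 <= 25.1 False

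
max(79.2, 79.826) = 79.826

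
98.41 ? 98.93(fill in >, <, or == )<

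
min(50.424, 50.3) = 50.3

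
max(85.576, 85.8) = 85.8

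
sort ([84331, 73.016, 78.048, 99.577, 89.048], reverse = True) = [84331, 99.577, 89.048, 78.048, 73.016]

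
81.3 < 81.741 True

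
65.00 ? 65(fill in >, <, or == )==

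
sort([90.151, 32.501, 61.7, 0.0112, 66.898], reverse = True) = [90.151, 66.898, 61.7, 32.501, 0.0112]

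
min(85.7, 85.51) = 85.51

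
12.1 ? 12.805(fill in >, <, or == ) <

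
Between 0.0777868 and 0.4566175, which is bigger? 0.4566175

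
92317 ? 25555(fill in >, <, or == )>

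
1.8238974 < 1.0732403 False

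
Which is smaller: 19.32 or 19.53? 19.32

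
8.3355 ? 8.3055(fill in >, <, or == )>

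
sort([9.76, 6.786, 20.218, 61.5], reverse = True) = [61.5, 20.218, 9.76, 6.786]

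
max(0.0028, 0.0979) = 0.0979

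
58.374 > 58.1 True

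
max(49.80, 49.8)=49.8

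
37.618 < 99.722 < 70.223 False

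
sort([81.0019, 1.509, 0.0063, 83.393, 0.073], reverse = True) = [83.393, 81.0019, 1.509, 0.073, 0.0063]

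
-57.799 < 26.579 True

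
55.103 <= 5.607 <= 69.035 False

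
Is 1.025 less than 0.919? No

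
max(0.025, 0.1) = 0.1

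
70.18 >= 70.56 False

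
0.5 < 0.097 False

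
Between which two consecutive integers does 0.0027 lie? 0 and 1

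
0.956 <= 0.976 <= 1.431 True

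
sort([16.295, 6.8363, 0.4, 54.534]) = [0.4, 6.8363, 16.295, 54.534]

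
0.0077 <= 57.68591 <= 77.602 True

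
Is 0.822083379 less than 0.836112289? Yes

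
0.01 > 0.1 False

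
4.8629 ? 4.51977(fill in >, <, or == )>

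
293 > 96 True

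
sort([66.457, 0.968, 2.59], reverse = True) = [66.457, 2.59, 0.968]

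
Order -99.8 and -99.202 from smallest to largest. -99.8, -99.202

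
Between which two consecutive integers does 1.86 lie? 1 and 2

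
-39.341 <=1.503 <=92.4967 True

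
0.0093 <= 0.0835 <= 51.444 True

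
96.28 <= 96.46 True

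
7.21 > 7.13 True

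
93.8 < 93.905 True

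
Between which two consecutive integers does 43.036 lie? 43 and 44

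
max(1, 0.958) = 1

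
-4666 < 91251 True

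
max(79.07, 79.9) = 79.9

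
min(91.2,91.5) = 91.2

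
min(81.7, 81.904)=81.7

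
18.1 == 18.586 False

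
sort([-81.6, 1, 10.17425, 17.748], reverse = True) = [17.748, 10.17425, 1, -81.6]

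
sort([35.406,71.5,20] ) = [20,35.406,71.5]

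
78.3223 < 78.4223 True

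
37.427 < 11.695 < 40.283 False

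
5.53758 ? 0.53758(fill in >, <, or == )>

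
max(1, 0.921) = 1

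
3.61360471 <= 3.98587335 True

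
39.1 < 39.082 False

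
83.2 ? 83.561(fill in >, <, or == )<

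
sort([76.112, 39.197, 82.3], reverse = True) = [82.3, 76.112, 39.197]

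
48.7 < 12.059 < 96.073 False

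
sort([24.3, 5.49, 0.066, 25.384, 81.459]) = [0.066, 5.49, 24.3, 25.384, 81.459]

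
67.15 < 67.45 True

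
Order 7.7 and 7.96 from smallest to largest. 7.7, 7.96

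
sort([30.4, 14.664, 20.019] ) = [14.664, 20.019, 30.4]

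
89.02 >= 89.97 False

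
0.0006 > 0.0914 False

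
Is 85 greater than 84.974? Yes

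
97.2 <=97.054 False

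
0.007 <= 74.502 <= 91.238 True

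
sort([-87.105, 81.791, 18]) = [-87.105, 18, 81.791]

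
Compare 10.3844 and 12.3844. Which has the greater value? 12.3844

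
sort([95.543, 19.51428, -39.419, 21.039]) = [-39.419, 19.51428, 21.039, 95.543]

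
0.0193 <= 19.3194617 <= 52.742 True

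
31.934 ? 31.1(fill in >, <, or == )>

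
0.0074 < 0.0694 True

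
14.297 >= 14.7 False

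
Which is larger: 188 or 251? 251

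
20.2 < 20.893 True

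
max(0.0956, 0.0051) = 0.0956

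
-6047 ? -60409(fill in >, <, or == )>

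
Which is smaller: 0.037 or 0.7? 0.037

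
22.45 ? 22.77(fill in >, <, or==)<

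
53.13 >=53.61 False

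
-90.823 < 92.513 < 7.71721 False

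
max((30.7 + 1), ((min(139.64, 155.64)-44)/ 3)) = 31.88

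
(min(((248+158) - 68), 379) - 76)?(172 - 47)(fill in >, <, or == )>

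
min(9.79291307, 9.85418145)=9.79291307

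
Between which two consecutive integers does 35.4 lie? 35 and 36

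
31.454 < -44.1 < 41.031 False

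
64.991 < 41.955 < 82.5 False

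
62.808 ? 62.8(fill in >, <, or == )>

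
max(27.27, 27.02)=27.27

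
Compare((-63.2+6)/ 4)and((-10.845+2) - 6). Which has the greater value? ((-63.2+6)/ 4)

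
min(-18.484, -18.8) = -18.8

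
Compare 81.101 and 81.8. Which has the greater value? 81.8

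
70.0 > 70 False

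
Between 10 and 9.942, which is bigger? 10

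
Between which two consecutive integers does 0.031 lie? 0 and 1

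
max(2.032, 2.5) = 2.5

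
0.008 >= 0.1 False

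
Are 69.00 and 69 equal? Yes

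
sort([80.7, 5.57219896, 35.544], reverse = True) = [80.7, 35.544, 5.57219896]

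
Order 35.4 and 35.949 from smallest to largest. 35.4, 35.949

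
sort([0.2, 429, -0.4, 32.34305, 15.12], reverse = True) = [429, 32.34305, 15.12, 0.2, -0.4]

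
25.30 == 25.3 True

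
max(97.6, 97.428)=97.6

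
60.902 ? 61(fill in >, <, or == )<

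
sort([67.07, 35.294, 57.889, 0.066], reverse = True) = [67.07, 57.889, 35.294, 0.066]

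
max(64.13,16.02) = 64.13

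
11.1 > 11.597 False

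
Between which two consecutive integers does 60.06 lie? 60 and 61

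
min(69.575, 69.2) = 69.2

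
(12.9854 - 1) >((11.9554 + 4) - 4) True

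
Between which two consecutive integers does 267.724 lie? 267 and 268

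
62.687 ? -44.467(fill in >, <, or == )>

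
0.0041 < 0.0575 True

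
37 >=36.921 True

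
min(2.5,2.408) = 2.408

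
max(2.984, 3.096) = 3.096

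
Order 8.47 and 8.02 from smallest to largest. 8.02, 8.47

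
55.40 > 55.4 False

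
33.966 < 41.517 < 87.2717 True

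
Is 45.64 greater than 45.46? Yes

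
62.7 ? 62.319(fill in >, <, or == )>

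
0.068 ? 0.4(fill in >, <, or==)<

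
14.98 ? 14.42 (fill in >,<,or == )>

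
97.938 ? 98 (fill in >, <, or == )<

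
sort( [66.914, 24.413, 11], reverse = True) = [66.914, 24.413, 11]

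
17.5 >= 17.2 True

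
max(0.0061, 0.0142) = 0.0142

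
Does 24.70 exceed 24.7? No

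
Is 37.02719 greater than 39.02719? No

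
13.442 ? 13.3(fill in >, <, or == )>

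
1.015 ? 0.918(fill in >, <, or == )>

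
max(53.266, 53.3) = 53.3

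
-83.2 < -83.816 False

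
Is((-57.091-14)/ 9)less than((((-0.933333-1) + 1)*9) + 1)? Yes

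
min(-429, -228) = -429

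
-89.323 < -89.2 True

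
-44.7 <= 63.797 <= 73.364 True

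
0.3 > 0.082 True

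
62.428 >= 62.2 True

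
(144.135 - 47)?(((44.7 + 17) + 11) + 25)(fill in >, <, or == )<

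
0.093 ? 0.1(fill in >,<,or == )<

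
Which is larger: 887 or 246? 887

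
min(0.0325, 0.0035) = 0.0035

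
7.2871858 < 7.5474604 True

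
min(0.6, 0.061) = 0.061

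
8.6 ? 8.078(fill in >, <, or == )>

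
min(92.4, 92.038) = 92.038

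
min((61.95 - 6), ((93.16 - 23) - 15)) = 55.16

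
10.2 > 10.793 False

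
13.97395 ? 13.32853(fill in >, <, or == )>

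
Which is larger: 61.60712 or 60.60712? 61.60712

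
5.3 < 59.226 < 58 False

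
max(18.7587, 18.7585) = 18.7587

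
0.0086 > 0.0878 False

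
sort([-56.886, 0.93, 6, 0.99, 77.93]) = [-56.886, 0.93, 0.99, 6, 77.93]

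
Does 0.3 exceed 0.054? Yes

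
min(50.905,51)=50.905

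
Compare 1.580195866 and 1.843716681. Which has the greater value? 1.843716681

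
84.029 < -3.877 False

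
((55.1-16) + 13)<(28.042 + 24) False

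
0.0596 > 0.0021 True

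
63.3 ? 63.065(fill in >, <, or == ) >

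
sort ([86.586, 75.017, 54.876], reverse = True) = [86.586, 75.017, 54.876]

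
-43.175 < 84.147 True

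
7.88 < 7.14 False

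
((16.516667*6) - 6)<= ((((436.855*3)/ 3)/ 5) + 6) True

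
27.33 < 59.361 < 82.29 True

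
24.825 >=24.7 True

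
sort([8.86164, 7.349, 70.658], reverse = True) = [70.658, 8.86164, 7.349]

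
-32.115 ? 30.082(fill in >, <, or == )<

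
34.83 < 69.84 True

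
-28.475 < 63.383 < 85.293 True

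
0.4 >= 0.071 True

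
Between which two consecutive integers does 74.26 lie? 74 and 75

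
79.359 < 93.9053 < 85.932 False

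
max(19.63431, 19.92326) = 19.92326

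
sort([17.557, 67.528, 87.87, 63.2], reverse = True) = [87.87, 67.528, 63.2, 17.557]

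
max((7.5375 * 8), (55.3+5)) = 60.3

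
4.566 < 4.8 True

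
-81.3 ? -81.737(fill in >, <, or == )>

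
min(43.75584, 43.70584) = 43.70584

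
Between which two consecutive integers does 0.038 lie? 0 and 1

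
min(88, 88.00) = 88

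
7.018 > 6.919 True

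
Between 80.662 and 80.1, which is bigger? 80.662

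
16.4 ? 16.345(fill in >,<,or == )>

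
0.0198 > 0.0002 True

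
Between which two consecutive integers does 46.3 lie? 46 and 47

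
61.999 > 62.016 False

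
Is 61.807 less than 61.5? No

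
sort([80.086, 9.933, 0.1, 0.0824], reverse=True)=[80.086, 9.933, 0.1, 0.0824]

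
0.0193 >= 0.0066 True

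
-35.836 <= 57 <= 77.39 True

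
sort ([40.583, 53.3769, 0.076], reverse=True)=[53.3769, 40.583, 0.076]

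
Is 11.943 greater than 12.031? No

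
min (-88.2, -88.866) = -88.866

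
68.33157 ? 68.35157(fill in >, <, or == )<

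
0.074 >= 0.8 False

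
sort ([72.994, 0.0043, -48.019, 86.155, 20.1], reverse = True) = [86.155, 72.994, 20.1, 0.0043, -48.019]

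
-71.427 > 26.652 False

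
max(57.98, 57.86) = 57.98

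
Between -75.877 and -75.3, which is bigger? -75.3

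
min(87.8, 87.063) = 87.063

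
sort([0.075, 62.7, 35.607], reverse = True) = [62.7, 35.607, 0.075]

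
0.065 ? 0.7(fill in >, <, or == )<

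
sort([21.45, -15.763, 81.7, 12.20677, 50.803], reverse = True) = [81.7, 50.803, 21.45, 12.20677, -15.763]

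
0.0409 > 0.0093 True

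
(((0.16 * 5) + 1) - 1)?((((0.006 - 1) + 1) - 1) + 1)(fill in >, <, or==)>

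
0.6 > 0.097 True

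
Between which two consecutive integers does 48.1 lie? 48 and 49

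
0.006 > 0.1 False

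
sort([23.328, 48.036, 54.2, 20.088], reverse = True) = [54.2, 48.036, 23.328, 20.088]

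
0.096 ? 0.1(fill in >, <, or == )<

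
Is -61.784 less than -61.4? Yes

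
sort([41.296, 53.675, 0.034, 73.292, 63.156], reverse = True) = [73.292, 63.156, 53.675, 41.296, 0.034]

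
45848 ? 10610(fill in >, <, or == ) >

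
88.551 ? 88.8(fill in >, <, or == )<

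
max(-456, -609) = -456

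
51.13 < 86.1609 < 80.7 False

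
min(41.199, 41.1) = 41.1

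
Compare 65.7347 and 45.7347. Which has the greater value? 65.7347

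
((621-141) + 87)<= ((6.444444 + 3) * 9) False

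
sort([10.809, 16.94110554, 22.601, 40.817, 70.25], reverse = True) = [70.25, 40.817, 22.601, 16.94110554, 10.809]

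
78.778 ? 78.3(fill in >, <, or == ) >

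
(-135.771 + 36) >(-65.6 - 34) False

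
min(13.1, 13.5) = 13.1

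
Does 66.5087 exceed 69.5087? No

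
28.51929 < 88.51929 True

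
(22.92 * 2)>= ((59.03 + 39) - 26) False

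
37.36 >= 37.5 False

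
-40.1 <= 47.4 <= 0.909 False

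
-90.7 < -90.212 True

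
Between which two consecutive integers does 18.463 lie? 18 and 19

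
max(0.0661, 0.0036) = 0.0661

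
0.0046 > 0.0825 False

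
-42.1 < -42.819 False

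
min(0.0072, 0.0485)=0.0072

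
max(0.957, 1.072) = 1.072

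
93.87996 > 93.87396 True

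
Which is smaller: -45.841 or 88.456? -45.841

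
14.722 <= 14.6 False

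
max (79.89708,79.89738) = 79.89738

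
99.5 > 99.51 False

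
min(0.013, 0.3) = 0.013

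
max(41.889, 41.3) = 41.889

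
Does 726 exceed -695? Yes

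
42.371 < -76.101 False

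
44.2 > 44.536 False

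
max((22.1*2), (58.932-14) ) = 44.932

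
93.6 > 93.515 True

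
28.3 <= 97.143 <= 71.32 False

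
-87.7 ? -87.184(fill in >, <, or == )<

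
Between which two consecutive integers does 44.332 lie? 44 and 45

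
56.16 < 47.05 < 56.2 False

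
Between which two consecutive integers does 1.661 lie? 1 and 2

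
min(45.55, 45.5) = 45.5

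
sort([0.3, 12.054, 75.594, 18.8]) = [0.3, 12.054, 18.8, 75.594]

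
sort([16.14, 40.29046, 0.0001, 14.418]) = [0.0001, 14.418, 16.14, 40.29046]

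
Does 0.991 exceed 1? No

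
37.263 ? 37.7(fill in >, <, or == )<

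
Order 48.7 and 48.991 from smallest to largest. 48.7, 48.991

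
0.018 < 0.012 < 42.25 False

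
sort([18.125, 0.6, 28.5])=[0.6, 18.125, 28.5]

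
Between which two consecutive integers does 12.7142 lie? 12 and 13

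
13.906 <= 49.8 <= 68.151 True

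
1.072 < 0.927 False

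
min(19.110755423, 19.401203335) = 19.110755423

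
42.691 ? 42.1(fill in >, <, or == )>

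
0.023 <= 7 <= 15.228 True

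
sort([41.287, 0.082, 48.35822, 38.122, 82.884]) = [0.082, 38.122, 41.287, 48.35822, 82.884]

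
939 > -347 True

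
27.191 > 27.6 False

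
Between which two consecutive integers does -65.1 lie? -66 and -65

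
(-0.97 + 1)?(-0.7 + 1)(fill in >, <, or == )<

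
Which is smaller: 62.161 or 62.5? 62.161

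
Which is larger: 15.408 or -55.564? 15.408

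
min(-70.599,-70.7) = -70.7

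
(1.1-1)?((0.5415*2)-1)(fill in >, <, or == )>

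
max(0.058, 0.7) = 0.7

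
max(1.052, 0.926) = 1.052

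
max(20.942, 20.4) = 20.942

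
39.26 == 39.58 False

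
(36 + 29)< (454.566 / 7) False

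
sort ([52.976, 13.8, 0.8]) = [0.8, 13.8, 52.976]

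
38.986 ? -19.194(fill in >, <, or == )>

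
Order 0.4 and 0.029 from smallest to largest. 0.029,0.4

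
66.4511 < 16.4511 False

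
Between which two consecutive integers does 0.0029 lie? 0 and 1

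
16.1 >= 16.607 False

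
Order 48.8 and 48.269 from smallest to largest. 48.269, 48.8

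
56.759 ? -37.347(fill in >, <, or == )>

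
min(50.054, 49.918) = 49.918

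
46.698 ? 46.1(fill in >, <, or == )>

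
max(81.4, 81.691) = 81.691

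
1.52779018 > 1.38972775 True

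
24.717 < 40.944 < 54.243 True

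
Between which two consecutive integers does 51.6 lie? 51 and 52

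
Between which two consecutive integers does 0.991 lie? 0 and 1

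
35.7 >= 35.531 True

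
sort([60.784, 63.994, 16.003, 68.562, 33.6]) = [16.003, 33.6, 60.784, 63.994, 68.562]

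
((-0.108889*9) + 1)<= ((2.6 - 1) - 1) True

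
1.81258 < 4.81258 True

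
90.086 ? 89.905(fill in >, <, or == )>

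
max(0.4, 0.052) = 0.4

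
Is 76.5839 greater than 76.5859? No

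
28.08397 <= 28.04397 False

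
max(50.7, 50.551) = 50.7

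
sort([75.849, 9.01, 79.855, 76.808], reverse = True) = [79.855, 76.808, 75.849, 9.01]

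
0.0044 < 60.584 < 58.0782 False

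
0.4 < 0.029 False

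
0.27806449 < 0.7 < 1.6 True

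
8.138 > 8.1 True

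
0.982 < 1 True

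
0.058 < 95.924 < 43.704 False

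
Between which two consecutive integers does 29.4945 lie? 29 and 30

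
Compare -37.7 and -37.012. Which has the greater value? -37.012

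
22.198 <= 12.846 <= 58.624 False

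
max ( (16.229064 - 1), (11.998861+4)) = 15.998861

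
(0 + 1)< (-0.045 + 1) False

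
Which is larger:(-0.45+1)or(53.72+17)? (53.72+17)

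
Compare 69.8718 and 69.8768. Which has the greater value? 69.8768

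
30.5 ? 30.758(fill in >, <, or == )<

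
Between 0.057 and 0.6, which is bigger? 0.6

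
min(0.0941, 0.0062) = 0.0062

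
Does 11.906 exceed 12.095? No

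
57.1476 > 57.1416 True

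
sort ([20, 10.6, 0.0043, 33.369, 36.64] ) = [0.0043, 10.6, 20, 33.369, 36.64]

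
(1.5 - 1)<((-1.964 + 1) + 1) False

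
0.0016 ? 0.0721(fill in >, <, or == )<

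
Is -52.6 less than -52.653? No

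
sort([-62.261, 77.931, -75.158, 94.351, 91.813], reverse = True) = [94.351, 91.813, 77.931, -62.261, -75.158]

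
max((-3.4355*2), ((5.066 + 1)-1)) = 5.066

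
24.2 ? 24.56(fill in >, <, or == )<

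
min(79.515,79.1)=79.1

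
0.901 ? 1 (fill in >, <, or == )<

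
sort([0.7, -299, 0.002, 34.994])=[-299, 0.002, 0.7, 34.994]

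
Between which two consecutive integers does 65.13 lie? 65 and 66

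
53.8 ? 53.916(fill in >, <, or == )<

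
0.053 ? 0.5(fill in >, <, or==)<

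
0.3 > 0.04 True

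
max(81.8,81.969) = 81.969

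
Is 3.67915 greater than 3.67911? Yes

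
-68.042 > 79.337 False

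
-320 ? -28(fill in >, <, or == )<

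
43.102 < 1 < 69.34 False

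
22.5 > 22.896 False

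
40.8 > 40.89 False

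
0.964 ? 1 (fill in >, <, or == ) <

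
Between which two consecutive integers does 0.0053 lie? 0 and 1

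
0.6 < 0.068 False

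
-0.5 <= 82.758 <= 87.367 True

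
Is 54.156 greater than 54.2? No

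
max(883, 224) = 883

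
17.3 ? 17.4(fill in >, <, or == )<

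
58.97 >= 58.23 True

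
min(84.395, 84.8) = 84.395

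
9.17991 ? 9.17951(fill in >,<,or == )>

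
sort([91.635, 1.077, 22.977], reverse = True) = [91.635, 22.977, 1.077]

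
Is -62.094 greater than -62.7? Yes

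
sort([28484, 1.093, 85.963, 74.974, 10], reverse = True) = [28484, 85.963, 74.974, 10, 1.093]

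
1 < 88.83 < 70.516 False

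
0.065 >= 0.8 False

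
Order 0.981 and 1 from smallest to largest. 0.981, 1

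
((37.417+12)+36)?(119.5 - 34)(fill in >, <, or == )<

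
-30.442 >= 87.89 False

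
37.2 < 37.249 True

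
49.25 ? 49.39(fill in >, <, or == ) <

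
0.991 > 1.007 False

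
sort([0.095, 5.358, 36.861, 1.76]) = [0.095, 1.76, 5.358, 36.861]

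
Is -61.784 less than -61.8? No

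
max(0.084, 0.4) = 0.4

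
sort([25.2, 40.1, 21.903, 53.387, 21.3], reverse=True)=[53.387, 40.1, 25.2, 21.903, 21.3]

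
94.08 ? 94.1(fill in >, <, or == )<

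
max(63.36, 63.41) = 63.41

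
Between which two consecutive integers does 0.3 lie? 0 and 1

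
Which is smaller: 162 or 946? 162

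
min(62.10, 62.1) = 62.10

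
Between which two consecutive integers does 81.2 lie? 81 and 82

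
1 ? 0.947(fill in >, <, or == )>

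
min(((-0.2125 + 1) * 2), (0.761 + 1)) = 1.575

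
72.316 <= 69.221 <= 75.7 False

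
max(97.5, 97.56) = 97.56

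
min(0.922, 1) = 0.922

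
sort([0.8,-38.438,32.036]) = [-38.438,0.8,32.036]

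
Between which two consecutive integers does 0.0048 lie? 0 and 1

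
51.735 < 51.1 False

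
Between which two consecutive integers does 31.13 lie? 31 and 32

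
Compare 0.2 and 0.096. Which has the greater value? 0.2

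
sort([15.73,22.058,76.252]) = [15.73,22.058,76.252]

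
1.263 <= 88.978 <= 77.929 False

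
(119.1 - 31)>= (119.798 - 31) False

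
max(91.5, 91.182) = 91.5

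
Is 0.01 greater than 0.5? No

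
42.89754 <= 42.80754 False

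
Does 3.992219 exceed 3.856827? Yes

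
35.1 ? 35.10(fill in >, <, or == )==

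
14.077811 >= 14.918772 False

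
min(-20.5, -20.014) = -20.5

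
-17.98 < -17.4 True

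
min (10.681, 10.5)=10.5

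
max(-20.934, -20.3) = -20.3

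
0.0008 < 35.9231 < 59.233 True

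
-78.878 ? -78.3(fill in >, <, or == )<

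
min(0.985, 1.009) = 0.985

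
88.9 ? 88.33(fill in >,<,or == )>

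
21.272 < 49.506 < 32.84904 False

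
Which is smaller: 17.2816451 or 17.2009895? 17.2009895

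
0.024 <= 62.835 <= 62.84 True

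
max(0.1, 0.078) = 0.1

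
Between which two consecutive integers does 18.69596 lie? 18 and 19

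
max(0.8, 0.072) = 0.8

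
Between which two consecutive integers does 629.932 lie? 629 and 630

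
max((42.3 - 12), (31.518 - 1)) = 30.518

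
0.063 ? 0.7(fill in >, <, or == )<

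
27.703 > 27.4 True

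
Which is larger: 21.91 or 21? 21.91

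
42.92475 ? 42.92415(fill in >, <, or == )>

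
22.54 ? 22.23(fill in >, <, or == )>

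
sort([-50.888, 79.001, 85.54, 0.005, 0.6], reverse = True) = [85.54, 79.001, 0.6, 0.005, -50.888]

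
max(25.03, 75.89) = 75.89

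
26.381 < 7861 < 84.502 False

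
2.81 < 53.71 True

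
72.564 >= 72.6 False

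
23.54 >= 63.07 False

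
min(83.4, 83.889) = 83.4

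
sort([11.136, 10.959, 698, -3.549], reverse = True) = [698, 11.136, 10.959, -3.549]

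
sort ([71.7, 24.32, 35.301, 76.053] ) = [24.32, 35.301, 71.7, 76.053]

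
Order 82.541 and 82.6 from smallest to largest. 82.541, 82.6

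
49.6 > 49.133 True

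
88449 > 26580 True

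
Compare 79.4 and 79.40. They are equal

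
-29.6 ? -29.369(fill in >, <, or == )<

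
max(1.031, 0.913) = 1.031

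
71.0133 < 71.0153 True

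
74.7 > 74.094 True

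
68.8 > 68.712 True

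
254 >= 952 False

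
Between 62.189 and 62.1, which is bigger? 62.189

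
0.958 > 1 False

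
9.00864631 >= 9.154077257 False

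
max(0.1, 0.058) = 0.1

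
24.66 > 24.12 True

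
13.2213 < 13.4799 True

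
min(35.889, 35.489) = 35.489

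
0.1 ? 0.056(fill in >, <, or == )>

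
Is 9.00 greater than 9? No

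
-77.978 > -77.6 False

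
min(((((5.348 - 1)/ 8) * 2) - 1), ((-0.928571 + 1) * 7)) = 0.087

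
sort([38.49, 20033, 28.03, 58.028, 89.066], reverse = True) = [20033, 89.066, 58.028, 38.49, 28.03]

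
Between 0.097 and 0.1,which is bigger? 0.1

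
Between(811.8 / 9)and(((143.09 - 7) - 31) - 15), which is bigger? (811.8 / 9)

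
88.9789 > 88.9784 True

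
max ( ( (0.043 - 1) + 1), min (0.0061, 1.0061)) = 0.043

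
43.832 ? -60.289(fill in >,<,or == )>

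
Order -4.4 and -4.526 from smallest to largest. -4.526, -4.4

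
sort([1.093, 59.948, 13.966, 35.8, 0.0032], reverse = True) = [59.948, 35.8, 13.966, 1.093, 0.0032]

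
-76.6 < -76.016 True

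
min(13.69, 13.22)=13.22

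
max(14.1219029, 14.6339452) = 14.6339452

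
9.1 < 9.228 True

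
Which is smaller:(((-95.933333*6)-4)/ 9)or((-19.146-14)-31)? (((-95.933333*6)-4)/ 9)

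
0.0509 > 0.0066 True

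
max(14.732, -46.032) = 14.732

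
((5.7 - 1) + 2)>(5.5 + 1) True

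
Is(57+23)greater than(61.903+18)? Yes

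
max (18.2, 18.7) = 18.7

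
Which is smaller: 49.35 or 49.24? 49.24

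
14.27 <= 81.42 True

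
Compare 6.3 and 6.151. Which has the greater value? 6.3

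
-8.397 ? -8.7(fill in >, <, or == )>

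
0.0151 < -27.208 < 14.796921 False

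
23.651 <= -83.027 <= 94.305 False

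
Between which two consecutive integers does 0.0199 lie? 0 and 1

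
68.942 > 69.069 False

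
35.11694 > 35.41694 False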